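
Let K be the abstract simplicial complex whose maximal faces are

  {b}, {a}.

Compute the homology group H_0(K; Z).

Order the vertices as a < b. Listing each simplex with vertices in this order, K has dimension 0 with simplices:

  0-simplices (2): a, b

giving chain groups C_0 ≅ Z^2.

From H_k ≅ ker(∂_k) / im(∂_{k+1}) we obtain:

  H_0: rank C_0 − rank ∂_1 = 2 − 0 = 2, and there is no ∂_1, so H_0 ≅ Z^2.

H_0 = Z^2.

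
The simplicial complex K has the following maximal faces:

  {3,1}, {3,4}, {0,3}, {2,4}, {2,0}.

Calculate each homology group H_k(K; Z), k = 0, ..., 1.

H_0 = Z,  H_1 = Z.

K has 5 vertices, 5 edges.
rank ∂_0 = 0, rank ∂_1 = 4 ⇒ b_0 = 5 − 0 − 4 = 1; all invariant factors of ∂_1 are 1 so no torsion. So H_0 ≅ Z.
rank ∂_1 = 4, rank ∂_2 = 0 ⇒ b_1 = 5 − 4 − 0 = 1. So H_1 ≅ Z.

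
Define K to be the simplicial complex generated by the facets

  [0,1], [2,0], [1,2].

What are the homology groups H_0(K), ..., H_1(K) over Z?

Order the vertices as 0 < 1 < 2. Listing each simplex with vertices in this order, K has dimension 1 with simplices:

  0-simplices (3): [0], [1], [2]
  1-simplices (3): [0,1], [0,2], [1,2]

giving chain groups C_0 ≅ Z^3, C_1 ≅ Z^3.

Boundary ∂_1: C_1 → C_0 is given by ∂[p,q] = [q] − [p].
The resulting 3×3 matrix has rank 2, and its Smith normal form has invariant factors (1,1).

From H_k ≅ ker(∂_k) / im(∂_{k+1}) we obtain:

  H_0: rank C_0 − rank ∂_1 = 3 − 2 = 1, and the invariant factors of ∂_1 are all 1, so H_0 = Z.
  H_1: rank ker ∂_1 − rank ∂_2 = (3 − 2) − 0 = 1, and there is no ∂_2, so H_1 = Z.

(K is a triangulation of the circle S^1.)

H_0 = Z,  H_1 = Z.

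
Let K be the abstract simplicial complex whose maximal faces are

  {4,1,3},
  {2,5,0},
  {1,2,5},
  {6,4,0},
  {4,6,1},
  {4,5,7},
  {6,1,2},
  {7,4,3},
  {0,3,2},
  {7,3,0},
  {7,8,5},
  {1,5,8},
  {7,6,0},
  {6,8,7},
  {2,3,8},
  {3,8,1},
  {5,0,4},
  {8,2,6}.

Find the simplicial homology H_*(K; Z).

H_0 = Z,  H_1 = Z ⊕ Z_2,  H_2 = 0.

We work with the vertex ordering 0 < 1 < 2 < 3 < 4 < 5 < 6 < 7 < 8. The simplices of K, each written with vertices in increasing order, are:

  0-simplices (9): [0], [1], [2], [3], [4], [5], [6], [7], [8]
  1-simplices (27): (27 of them)
  2-simplices (18): [0,2,3], [0,2,5], [0,3,7], [0,4,5], [0,4,6], [0,6,7], [1,2,5], [1,2,6], [1,3,4], [1,3,8], [1,4,6], [1,5,8], [2,3,8], [2,6,8], [3,4,7], [4,5,7], [5,7,8], [6,7,8]

Hence C_0 ≅ Z^9, C_1 ≅ Z^27, C_2 ≅ Z^18.

∂_1: C_1 → C_0 sends each edge [p,q] (with p < q) to q − p. For instance
  ∂[2,6] = [6] − [2].
The 9×27 boundary matrix has rank 8 and Smith normal form diag(1,1,1,1,1,1,1,1).

∂_2: C_2 → C_1 acts by ∂[p,q,r] = [q,r] − [p,r] + [p,q]. For instance
  ∂[1,5,8] = [5,8] − [1,8] + [1,5],
  ∂[4,5,7] = [5,7] − [4,7] + [4,5].
This gives a 27×18 integer matrix of rank 18; reducing to Smith normal form yields diagonal entries (1,1,1,1,1,1,1,1,1,1,1,1,1,1,1,1,1,2).

Reading off H_k = ker ∂_k / im ∂_{k+1}:

  H_0: rank C_0 − rank ∂_1 = 9 − 8 = 1, and the invariant factors of ∂_1 are all 1, so H_0 ≅ Z.
  H_1: rank ker ∂_1 − rank ∂_2 = (27 − 8) − 18 = 1, and ∂_2 has invariant factor 2 > 1, so H_1 ≅ Z ⊕ Z_2.
  H_2: rank ker ∂_2 − rank ∂_3 = (18 − 18) − 0 = 0, and there is no ∂_3, so H_2 ≅ 0.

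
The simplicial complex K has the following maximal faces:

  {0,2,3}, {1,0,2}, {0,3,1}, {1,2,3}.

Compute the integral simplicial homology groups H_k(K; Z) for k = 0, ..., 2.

H_0 = Z,  H_1 = 0,  H_2 = Z.

Take the total order 0 < 1 < 2 < 3 on the vertex set. Then K (dimension 2) consists of the simplices:

  0-simplices (4): [0], [1], [2], [3]
  1-simplices (6): [0,1], [0,2], [0,3], [1,2], [1,3], [2,3]
  2-simplices (4): [0,1,2], [0,1,3], [0,2,3], [1,2,3]

so the chain groups are C_0 ≅ Z^4, C_1 ≅ Z^6, C_2 ≅ Z^4.

Boundary ∂_1: C_1 → C_0 is given by ∂[p,q] = [q] − [p].
The resulting 4×6 matrix has rank 3, and its Smith normal form has invariant factors (1,1,1).

∂_2: C_2 → C_1 sends each 2-simplex [p,q,r] to [q,r] − [p,r] + [p,q]. For instance
  ∂[0,1,2] = [1,2] − [0,2] + [0,1],
  ∂[0,1,3] = [1,3] − [0,3] + [0,1].
The resulting 6×4 matrix has rank 3, and its Smith normal form has invariant factors (1,1,1).

Now H_k = ker ∂_k / im ∂_{k+1}, so:

  H_0: rank C_0 − rank ∂_1 = 4 − 3 = 1, and the invariant factors of ∂_1 are all 1, so H_0 ≅ Z.
  H_1: rank ker ∂_1 − rank ∂_2 = (6 − 3) − 3 = 0, and the invariant factors of ∂_2 are all 1, so H_1 ≅ 0.
  H_2: rank ker ∂_2 − rank ∂_3 = (4 − 3) − 0 = 1, and there is no ∂_3, so H_2 ≅ Z.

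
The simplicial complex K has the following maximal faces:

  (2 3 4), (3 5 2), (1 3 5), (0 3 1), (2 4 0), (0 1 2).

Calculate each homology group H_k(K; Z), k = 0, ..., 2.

H_0 = Z,  H_1 = Z,  H_2 = 0.

Take the total order 0 < 1 < 2 < 3 < 4 < 5 on the vertex set. Then K (dimension 2) consists of the simplices:

  0-simplices (6): [0], [1], [2], [3], [4], [5]
  1-simplices (12): [0,1], [0,2], [0,3], [0,4], [1,2], [1,3], [1,5], [2,3], [2,4], [2,5], [3,4], [3,5]
  2-simplices (6): [0,1,2], [0,1,3], [0,2,4], [1,3,5], [2,3,4], [2,3,5]

giving chain groups C_0 ≅ Z^6, C_1 ≅ Z^12, C_2 ≅ Z^6.

The boundary map ∂_1: C_1 → C_0 maps an edge to its endpoints' difference, ∂[p,q] = q − p. For instance
  ∂[0,1] = [1] − [0].
This gives a 6×12 integer matrix of rank 5; reducing to Smith normal form yields diagonal entries (1,1,1,1,1).

Boundary ∂_2: C_2 → C_1 acts by ∂[p,q,r] = [q,r] − [p,r] + [p,q]. For instance
  ∂[0,2,4] = [2,4] − [0,4] + [0,2],
  ∂[0,1,3] = [1,3] − [0,3] + [0,1].
This gives a 12×6 integer matrix of rank 6; reducing to Smith normal form yields diagonal entries (1,1,1,1,1,1).

Now H_k = ker ∂_k / im ∂_{k+1}, so:

  H_0: rank C_0 − rank ∂_1 = 6 − 5 = 1, and the invariant factors of ∂_1 are all 1, so H_0 ≅ Z.
  H_1: rank ker ∂_1 − rank ∂_2 = (12 − 5) − 6 = 1, and the invariant factors of ∂_2 are all 1, so H_1 ≅ Z.
  H_2: rank ker ∂_2 − rank ∂_3 = (6 − 6) − 0 = 0, and there is no ∂_3, so H_2 ≅ 0.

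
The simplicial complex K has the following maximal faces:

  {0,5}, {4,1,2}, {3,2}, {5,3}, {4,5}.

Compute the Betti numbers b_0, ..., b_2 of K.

K has 6 vertices, 7 edges, 1 triangle.
rank ∂_0 = 0, rank ∂_1 = 5 ⇒ b_0 = 6 − 0 − 5 = 1; all invariant factors of ∂_1 are 1 so no torsion. So H_0 ≅ Z.
rank ∂_1 = 5, rank ∂_2 = 1 ⇒ b_1 = 7 − 5 − 1 = 1; all invariant factors of ∂_2 are 1 so no torsion. So H_1 ≅ Z.
rank ∂_2 = 1, rank ∂_3 = 0 ⇒ b_2 = 1 − 1 − 0 = 0. So H_2 ≅ 0.

b_0 = 1, b_1 = 1, b_2 = 0.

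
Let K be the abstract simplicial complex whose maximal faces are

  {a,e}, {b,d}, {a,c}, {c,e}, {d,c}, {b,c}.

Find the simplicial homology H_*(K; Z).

Take the total order a < b < c < d < e on the vertex set. Then K (dimension 1) consists of the simplices:

  0-simplices (5): a, b, c, d, e
  1-simplices (6): ac, ae, bc, bd, cd, ce

giving chain groups C_0 ≅ Z^5, C_1 ≅ Z^6.

∂_1: C_1 → C_0 is given by ∂[p,q] = [q] − [p].
As a 5×6 matrix over Z this has rank 4, with invariant factors (1,1,1,1).

Reading off H_k = ker ∂_k / im ∂_{k+1}:

  H_0: rank C_0 − rank ∂_1 = 5 − 4 = 1, and the invariant factors of ∂_1 are all 1, so H_0 ≅ Z.
  H_1: rank ker ∂_1 − rank ∂_2 = (6 − 4) − 0 = 2, and there is no ∂_2, so H_1 ≅ Z^2.

As a check, the Euler characteristic is 5 − 6 = -1, which agrees with 1 − 2 = -1.
(K is a triangulation of a wedge of 2 circles.)

H_0 = Z,  H_1 = Z^2.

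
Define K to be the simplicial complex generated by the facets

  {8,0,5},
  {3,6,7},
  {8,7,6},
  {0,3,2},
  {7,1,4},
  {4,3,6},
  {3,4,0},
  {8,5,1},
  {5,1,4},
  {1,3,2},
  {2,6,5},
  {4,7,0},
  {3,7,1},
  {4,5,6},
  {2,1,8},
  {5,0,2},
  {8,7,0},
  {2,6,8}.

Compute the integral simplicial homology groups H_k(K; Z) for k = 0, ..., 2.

K has 9 vertices, 27 edges, 18 triangles.
rank ∂_0 = 0, rank ∂_1 = 8 ⇒ b_0 = 9 − 0 − 8 = 1; all invariant factors of ∂_1 are 1 so no torsion. So H_0 ≅ Z.
rank ∂_1 = 8, rank ∂_2 = 18 ⇒ b_1 = 27 − 8 − 18 = 1; ∂_2 has invariant factor(s) [2] giving torsion. So H_1 ≅ Z ⊕ Z/2Z.
rank ∂_2 = 18, rank ∂_3 = 0 ⇒ b_2 = 18 − 18 − 0 = 0. So H_2 ≅ 0.

H_0 ≅ Z,  H_1 ≅ Z ⊕ Z/2Z,  H_2 = 0.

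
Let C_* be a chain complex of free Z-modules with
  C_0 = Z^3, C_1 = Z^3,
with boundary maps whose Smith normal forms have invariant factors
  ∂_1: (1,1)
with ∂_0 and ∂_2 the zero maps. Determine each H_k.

H_0: b_0 = 3 − 0 − 2 = 1; torsion from ∂_1 factors > 1: none. So H_0 ≅ Z.
H_1: b_1 = 3 − 2 − 0 = 1; torsion from ∂_2 factors > 1: none. So H_1 ≅ Z.

H_0 ≅ Z,  H_1 ≅ Z.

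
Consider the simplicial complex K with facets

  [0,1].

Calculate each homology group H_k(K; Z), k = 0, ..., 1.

H_0 ≅ Z,  H_1 = 0.

We work with the vertex ordering 0 < 1. The simplices of K, each written with vertices in increasing order, are:

  0-simplices (2): [0], [1]
  1-simplices (1): [0,1]

giving chain groups C_0 ≅ Z^2, C_1 ≅ Z^1.

Boundary ∂_1: C_1 → C_0 maps an edge to its endpoints' difference, ∂[p,q] = q − p. For instance
  ∂[0,1] = [1] − [0].
The 2×1 boundary matrix has rank 1 and Smith normal form diag(1).

From H_k ≅ ker(∂_k) / im(∂_{k+1}) we obtain:

  H_0: rank C_0 − rank ∂_1 = 2 − 1 = 1, and the invariant factors of ∂_1 are all 1, so H_0 = Z.
  H_1: rank ker ∂_1 − rank ∂_2 = (1 − 1) − 0 = 0, and there is no ∂_2, so H_1 = 0.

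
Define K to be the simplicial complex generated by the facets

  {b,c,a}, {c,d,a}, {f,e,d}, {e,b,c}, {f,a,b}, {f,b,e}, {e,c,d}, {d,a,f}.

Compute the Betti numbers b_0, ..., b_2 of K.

b_0 = 1, b_1 = 0, b_2 = 1.

K has 6 vertices, 12 edges, 8 triangles.
rank ∂_0 = 0, rank ∂_1 = 5 ⇒ b_0 = 6 − 0 − 5 = 1; all invariant factors of ∂_1 are 1 so no torsion. So H_0 ≅ Z.
rank ∂_1 = 5, rank ∂_2 = 7 ⇒ b_1 = 12 − 5 − 7 = 0; all invariant factors of ∂_2 are 1 so no torsion. So H_1 ≅ 0.
rank ∂_2 = 7, rank ∂_3 = 0 ⇒ b_2 = 8 − 7 − 0 = 1. So H_2 ≅ Z.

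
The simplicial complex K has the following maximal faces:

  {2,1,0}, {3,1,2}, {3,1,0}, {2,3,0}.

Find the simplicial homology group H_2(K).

H_2 ≅ Z.

Fix the vertex order 0 < 1 < 2 < 3 and write every simplex with vertices in increasing order. Then dim K = 2 and the simplices of K are:

  0-simplices (4): [0], [1], [2], [3]
  1-simplices (6): [0,1], [0,2], [0,3], [1,2], [1,3], [2,3]
  2-simplices (4): [0,1,2], [0,1,3], [0,2,3], [1,2,3]

giving chain groups C_0 ≅ Z^4, C_1 ≅ Z^6, C_2 ≅ Z^4.

Boundary ∂_1: C_1 → C_0 is given by ∂[p,q] = [q] − [p]. For instance
  ∂[0,3] = [3] − [0].
The 4×6 boundary matrix has rank 3 and Smith normal form diag(1,1,1).

∂_2: C_2 → C_1 sends each 2-simplex [p,q,r] to [q,r] − [p,r] + [p,q]. For instance
  ∂[1,2,3] = [2,3] − [1,3] + [1,2],
  ∂[0,1,3] = [1,3] − [0,3] + [0,1].
This gives a 6×4 integer matrix of rank 3; reducing to Smith normal form yields diagonal entries (1,1,1).

Now H_k = ker ∂_k / im ∂_{k+1}, so:

  H_2: rank ker ∂_2 − rank ∂_3 = (4 − 3) − 0 = 1, and there is no ∂_3, so H_2 ≅ Z.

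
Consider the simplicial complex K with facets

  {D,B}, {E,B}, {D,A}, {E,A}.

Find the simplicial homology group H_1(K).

Order the vertices as A < B < D < E. Listing each simplex with vertices in this order, K has dimension 1 with simplices:

  0-simplices (4): A, B, D, E
  1-simplices (4): AD, AE, BD, BE

giving chain groups C_0 ≅ Z^4, C_1 ≅ Z^4.

∂_1: C_1 → C_0 maps an edge to its endpoints' difference, ∂[p,q] = q − p.
As a 4×4 matrix over Z this has rank 3, with invariant factors (1,1,1).

Computing H_k = (kernel of ∂_k) / (image of ∂_{k+1}):

  H_1: rank ker ∂_1 − rank ∂_2 = (4 − 3) − 0 = 1, and there is no ∂_2, so H_1 = Z.

(K is a triangulation of the circle S^1.)

H_1 = Z.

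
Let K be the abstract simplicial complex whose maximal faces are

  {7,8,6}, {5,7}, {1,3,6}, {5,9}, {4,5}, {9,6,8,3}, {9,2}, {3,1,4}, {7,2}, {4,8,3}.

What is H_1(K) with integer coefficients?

Fix the vertex order 1 < 2 < 3 < 4 < 5 < 6 < 7 < 8 < 9 and write every simplex with vertices in increasing order. Then dim K = 3 and the simplices of K are:

  0-simplices (9): [1], [2], [3], [4], [5], [6], [7], [8], [9]
  1-simplices (18): [1,3], [1,4], [1,6], [2,7], [2,9], [3,4], [3,6], [3,8], [3,9], [4,5], [4,8], [5,7], [5,9], [6,7], [6,8], [6,9], [7,8], [8,9]
  2-simplices (8): [1,3,4], [1,3,6], [3,4,8], [3,6,8], [3,6,9], [3,8,9], [6,7,8], [6,8,9]
  3-simplices (1): [3,6,8,9]

giving chain groups C_0 ≅ Z^9, C_1 ≅ Z^18, C_2 ≅ Z^8, C_3 ≅ Z^1.

Boundary ∂_1: C_1 → C_0 is given by ∂[p,q] = [q] − [p]. For instance
  ∂[8,9] = [9] − [8].
The 9×18 boundary matrix has rank 8 and Smith normal form diag(1,1,1,1,1,1,1,1).

Boundary ∂_2: C_2 → C_1 acts by ∂[p,q,r] = [q,r] − [p,r] + [p,q]. For instance
  ∂[3,4,8] = [4,8] − [3,8] + [3,4],
  ∂[1,3,6] = [3,6] − [1,6] + [1,3].
As a 18×8 matrix over Z this has rank 7, with invariant factors (1,1,1,1,1,1,1).

The boundary map ∂_3: C_3 → C_2 sends each 3-simplex σ to the alternating sum Σ_i (−1)^i (σ with its i-th vertex removed). For instance
  ∂[3,6,8,9] = [6,8,9] − [3,8,9] + [3,6,9] − [3,6,8].
The 8×1 boundary matrix has rank 1 and Smith normal form diag(1).

From H_k ≅ ker(∂_k) / im(∂_{k+1}) we obtain:

  H_1: rank ker ∂_1 − rank ∂_2 = (18 − 8) − 7 = 3, and the invariant factors of ∂_2 are all 1, so H_1 ≅ Z^3.

H_1 = Z^3.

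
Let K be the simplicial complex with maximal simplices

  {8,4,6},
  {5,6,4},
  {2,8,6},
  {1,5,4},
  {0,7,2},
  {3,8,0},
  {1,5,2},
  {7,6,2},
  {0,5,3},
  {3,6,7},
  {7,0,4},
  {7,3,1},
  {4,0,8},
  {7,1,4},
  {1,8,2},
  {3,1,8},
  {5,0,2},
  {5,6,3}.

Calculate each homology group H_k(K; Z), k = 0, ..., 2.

Take the total order 0 < 1 < 2 < 3 < 4 < 5 < 6 < 7 < 8 on the vertex set. Then K (dimension 2) consists of the simplices:

  0-simplices (9): [0], [1], [2], [3], [4], [5], [6], [7], [8]
  1-simplices (27): (27 of them)
  2-simplices (18): [0,2,5], [0,2,7], [0,3,5], [0,3,8], [0,4,7], [0,4,8], [1,2,5], [1,2,8], [1,3,7], [1,3,8], [1,4,5], [1,4,7], [2,6,7], [2,6,8], [3,5,6], [3,6,7], [4,5,6], [4,6,8]

Hence C_0 ≅ Z^9, C_1 ≅ Z^27, C_2 ≅ Z^18.

Boundary ∂_1: C_1 → C_0 maps an edge to its endpoints' difference, ∂[p,q] = q − p.
This gives a 9×27 integer matrix of rank 8; reducing to Smith normal form yields diagonal entries (1,1,1,1,1,1,1,1).

∂_2: C_2 → C_1 sends each 2-simplex [p,q,r] to [q,r] − [p,r] + [p,q]. For instance
  ∂[0,3,5] = [3,5] − [0,5] + [0,3],
  ∂[0,3,8] = [3,8] − [0,8] + [0,3].
As a 27×18 matrix over Z this has rank 17, with invariant factors (1,1,1,1,1,1,1,1,1,1,1,1,1,1,1,1,1).

From H_k ≅ ker(∂_k) / im(∂_{k+1}) we obtain:

  H_0: rank C_0 − rank ∂_1 = 9 − 8 = 1, and the invariant factors of ∂_1 are all 1, so H_0 ≅ Z.
  H_1: rank ker ∂_1 − rank ∂_2 = (27 − 8) − 17 = 2, and the invariant factors of ∂_2 are all 1, so H_1 ≅ Z^2.
  H_2: rank ker ∂_2 − rank ∂_3 = (18 − 17) − 0 = 1, and there is no ∂_3, so H_2 ≅ Z.

(K is a triangulation of the torus T^2.)

H_0 ≅ Z,  H_1 ≅ Z^2,  H_2 ≅ Z.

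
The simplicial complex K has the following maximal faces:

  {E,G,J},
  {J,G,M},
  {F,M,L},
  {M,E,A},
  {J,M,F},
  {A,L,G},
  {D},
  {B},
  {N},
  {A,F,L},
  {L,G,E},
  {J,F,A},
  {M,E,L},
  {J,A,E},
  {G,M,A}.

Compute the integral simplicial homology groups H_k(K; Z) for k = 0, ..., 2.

H_0 = Z^4,  H_1 = Z/2,  H_2 = 0.

K has 10 vertices, 18 edges, 12 triangles.
rank ∂_0 = 0, rank ∂_1 = 6 ⇒ b_0 = 10 − 0 − 6 = 4; all invariant factors of ∂_1 are 1 so no torsion. So H_0 = Z^4.
rank ∂_1 = 6, rank ∂_2 = 12 ⇒ b_1 = 18 − 6 − 12 = 0; ∂_2 has invariant factor(s) [2] giving torsion. So H_1 = Z/2.
rank ∂_2 = 12, rank ∂_3 = 0 ⇒ b_2 = 12 − 12 − 0 = 0. So H_2 = 0.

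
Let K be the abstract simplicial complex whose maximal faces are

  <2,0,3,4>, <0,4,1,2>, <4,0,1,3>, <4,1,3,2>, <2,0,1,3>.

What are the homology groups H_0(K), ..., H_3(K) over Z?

H_0 = Z,  H_1 = 0,  H_2 = 0,  H_3 = Z.

Order the vertices as 0 < 1 < 2 < 3 < 4. Listing each simplex with vertices in this order, K has dimension 3 with simplices:

  0-simplices (5): [0], [1], [2], [3], [4]
  1-simplices (10): [0,1], [0,2], [0,3], [0,4], [1,2], [1,3], [1,4], [2,3], [2,4], [3,4]
  2-simplices (10): [0,1,2], [0,1,3], [0,1,4], [0,2,3], [0,2,4], [0,3,4], [1,2,3], [1,2,4], [1,3,4], [2,3,4]
  3-simplices (5): [0,1,2,3], [0,1,2,4], [0,1,3,4], [0,2,3,4], [1,2,3,4]

so the chain groups are C_0 ≅ Z^5, C_1 ≅ Z^10, C_2 ≅ Z^10, C_3 ≅ Z^5.

Boundary ∂_1: C_1 → C_0 sends each edge [p,q] (with p < q) to q − p. For instance
  ∂[1,3] = [3] − [1].
The resulting 5×10 matrix has rank 4, and its Smith normal form has invariant factors (1,1,1,1).

∂_2: C_2 → C_1 sends each 2-simplex [p,q,r] to [q,r] − [p,r] + [p,q]. For instance
  ∂[0,3,4] = [3,4] − [0,4] + [0,3],
  ∂[0,1,4] = [1,4] − [0,4] + [0,1].
As a 10×10 matrix over Z this has rank 6, with invariant factors (1,1,1,1,1,1).

Boundary ∂_3: C_3 → C_2 sends each 3-simplex σ to the alternating sum Σ_i (−1)^i (σ with its i-th vertex removed). For instance
  ∂[0,1,2,4] = [1,2,4] − [0,2,4] + [0,1,4] − [0,1,2],
  ∂[0,2,3,4] = [2,3,4] − [0,3,4] + [0,2,4] − [0,2,3].
As a 10×5 matrix over Z this has rank 4, with invariant factors (1,1,1,1).

From H_k ≅ ker(∂_k) / im(∂_{k+1}) we obtain:

  H_0: rank C_0 − rank ∂_1 = 5 − 4 = 1, and the invariant factors of ∂_1 are all 1, so H_0 = Z.
  H_1: rank ker ∂_1 − rank ∂_2 = (10 − 4) − 6 = 0, and the invariant factors of ∂_2 are all 1, so H_1 = 0.
  H_2: rank ker ∂_2 − rank ∂_3 = (10 − 6) − 4 = 0, and the invariant factors of ∂_3 are all 1, so H_2 = 0.
  H_3: rank ker ∂_3 − rank ∂_4 = (5 − 4) − 0 = 1, and there is no ∂_4, so H_3 = Z.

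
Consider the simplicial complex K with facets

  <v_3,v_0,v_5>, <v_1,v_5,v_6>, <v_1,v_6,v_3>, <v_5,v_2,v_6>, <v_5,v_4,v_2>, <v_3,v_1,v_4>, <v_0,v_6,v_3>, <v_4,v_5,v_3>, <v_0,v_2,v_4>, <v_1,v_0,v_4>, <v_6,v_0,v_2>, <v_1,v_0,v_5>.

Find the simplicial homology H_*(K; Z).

H_0 ≅ Z,  H_1 ≅ Z/2,  H_2 = 0.

Order the vertices as v_0 < v_1 < v_2 < v_3 < v_4 < v_5 < v_6. Listing each simplex with vertices in this order, K has dimension 2 with simplices:

  0-simplices (7): [v_0], [v_1], [v_2], [v_3], [v_4], [v_5], [v_6]
  1-simplices (18): (18 of them)
  2-simplices (12): (12 of them)

giving chain groups C_0 ≅ Z^7, C_1 ≅ Z^18, C_2 ≅ Z^12.

Boundary ∂_1: C_1 → C_0 is given by ∂[p,q] = [q] − [p]. For instance
  ∂[v_0,v_6] = [v_6] − [v_0].
As a 7×18 matrix over Z this has rank 6, with invariant factors (1,1,1,1,1,1).

The boundary map ∂_2: C_2 → C_1 maps a triangle to the signed sum of its edges. For instance
  ∂[v_0,v_2,v_6] = [v_2,v_6] − [v_0,v_6] + [v_0,v_2],
  ∂[v_1,v_5,v_6] = [v_5,v_6] − [v_1,v_6] + [v_1,v_5].
The 18×12 boundary matrix has rank 12 and Smith normal form diag(1,1,1,1,1,1,1,1,1,1,1,2).

Now H_k = ker ∂_k / im ∂_{k+1}, so:

  H_0: rank C_0 − rank ∂_1 = 7 − 6 = 1, and the invariant factors of ∂_1 are all 1, so H_0 = Z.
  H_1: rank ker ∂_1 − rank ∂_2 = (18 − 6) − 12 = 0, and ∂_2 has invariant factor 2 > 1, so H_1 = Z/2.
  H_2: rank ker ∂_2 − rank ∂_3 = (12 − 12) − 0 = 0, and there is no ∂_3, so H_2 = 0.

(K is a triangulation of the real projective plane RP^2.)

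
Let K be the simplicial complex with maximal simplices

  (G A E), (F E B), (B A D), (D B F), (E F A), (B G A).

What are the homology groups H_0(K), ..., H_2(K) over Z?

We work with the vertex ordering A < B < D < E < F < G. The simplices of K, each written with vertices in increasing order, are:

  0-simplices (6): A, B, D, E, F, G
  1-simplices (12): AB, AD, AE, AF, AG, BD, BE, BF, BG, DF, EF, EG
  2-simplices (6): ABD, ABG, AEF, AEG, BDF, BEF

giving chain groups C_0 ≅ Z^6, C_1 ≅ Z^12, C_2 ≅ Z^6.

∂_1: C_1 → C_0 maps an edge to its endpoints' difference, ∂[p,q] = q − p. For instance
  ∂EG = G − E.
The resulting 6×12 matrix has rank 5, and its Smith normal form has invariant factors (1,1,1,1,1).

∂_2: C_2 → C_1 maps a triangle to the signed sum of its edges. For instance
  ∂BEF = EF − BF + BE,
  ∂ABD = BD − AD + AB.
This gives a 12×6 integer matrix of rank 6; reducing to Smith normal form yields diagonal entries (1,1,1,1,1,1).

From H_k ≅ ker(∂_k) / im(∂_{k+1}) we obtain:

  H_0: rank C_0 − rank ∂_1 = 6 − 5 = 1, and the invariant factors of ∂_1 are all 1, so H_0 = Z.
  H_1: rank ker ∂_1 − rank ∂_2 = (12 − 5) − 6 = 1, and the invariant factors of ∂_2 are all 1, so H_1 = Z.
  H_2: rank ker ∂_2 − rank ∂_3 = (6 − 6) − 0 = 0, and there is no ∂_3, so H_2 = 0.

H_0 ≅ Z,  H_1 ≅ Z,  H_2 = 0.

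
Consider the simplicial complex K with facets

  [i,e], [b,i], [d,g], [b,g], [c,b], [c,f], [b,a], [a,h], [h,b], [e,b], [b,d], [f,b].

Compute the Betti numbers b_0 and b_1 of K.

Order the vertices as a < b < c < d < e < f < g < h < i. Listing each simplex with vertices in this order, K has dimension 1 with simplices:

  0-simplices (9): a, b, c, d, e, f, g, h, i
  1-simplices (12): ab, ah, bc, bd, be, bf, bg, bh, bi, cf, dg, ei

so the chain groups are C_0 ≅ Z^9, C_1 ≅ Z^12.

Boundary ∂_1: C_1 → C_0 maps an edge to its endpoints' difference, ∂[p,q] = q − p.
The 9×12 boundary matrix has rank 8 and Smith normal form diag(1,1,1,1,1,1,1,1).

Computing H_k = (kernel of ∂_k) / (image of ∂_{k+1}):

  H_0: rank C_0 − rank ∂_1 = 9 − 8 = 1, and the invariant factors of ∂_1 are all 1, so H_0 ≅ Z.
  H_1: rank ker ∂_1 − rank ∂_2 = (12 − 8) − 0 = 4, and there is no ∂_2, so H_1 ≅ Z^4.

Hence the Betti numbers are b_0 = 1, b_1 = 4.

b_0 = 1, b_1 = 4.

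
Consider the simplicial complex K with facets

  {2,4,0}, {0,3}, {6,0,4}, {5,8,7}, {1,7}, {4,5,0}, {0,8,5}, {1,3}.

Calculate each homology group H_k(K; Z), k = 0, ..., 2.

H_0 ≅ Z,  H_1 ≅ Z,  H_2 = 0.

K has 9 vertices, 14 edges, 5 triangles.
rank ∂_0 = 0, rank ∂_1 = 8 ⇒ b_0 = 9 − 0 − 8 = 1; all invariant factors of ∂_1 are 1 so no torsion. So H_0 = Z.
rank ∂_1 = 8, rank ∂_2 = 5 ⇒ b_1 = 14 − 8 − 5 = 1; all invariant factors of ∂_2 are 1 so no torsion. So H_1 = Z.
rank ∂_2 = 5, rank ∂_3 = 0 ⇒ b_2 = 5 − 5 − 0 = 0. So H_2 = 0.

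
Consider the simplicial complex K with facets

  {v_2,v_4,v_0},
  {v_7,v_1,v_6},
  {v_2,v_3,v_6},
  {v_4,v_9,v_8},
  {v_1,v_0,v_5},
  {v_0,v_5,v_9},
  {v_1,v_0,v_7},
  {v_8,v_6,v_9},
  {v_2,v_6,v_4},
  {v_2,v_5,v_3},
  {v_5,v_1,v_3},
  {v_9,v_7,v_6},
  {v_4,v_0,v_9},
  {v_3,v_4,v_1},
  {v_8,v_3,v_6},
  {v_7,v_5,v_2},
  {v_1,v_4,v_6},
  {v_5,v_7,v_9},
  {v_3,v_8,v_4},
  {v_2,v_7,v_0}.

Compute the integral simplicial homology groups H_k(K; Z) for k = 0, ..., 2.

Take the total order v_0 < v_1 < v_2 < v_3 < v_4 < v_5 < v_6 < v_7 < v_8 < v_9 on the vertex set. Then K (dimension 2) consists of the simplices:

  0-simplices (10): [v_0], [v_1], [v_2], [v_3], [v_4], [v_5], [v_6], [v_7], [v_8], [v_9]
  1-simplices (30): (30 of them)
  2-simplices (20): (20 of them)

Hence C_0 ≅ Z^10, C_1 ≅ Z^30, C_2 ≅ Z^20.

∂_1: C_1 → C_0 is given by ∂[p,q] = [q] − [p]. For instance
  ∂[v_5,v_7] = [v_7] − [v_5].
This gives a 10×30 integer matrix of rank 9; reducing to Smith normal form yields diagonal entries (1,1,1,1,1,1,1,1,1).

∂_2: C_2 → C_1 maps a triangle to the signed sum of its edges. For instance
  ∂[v_2,v_5,v_7] = [v_5,v_7] − [v_2,v_7] + [v_2,v_5],
  ∂[v_1,v_4,v_6] = [v_4,v_6] − [v_1,v_6] + [v_1,v_4].
This gives a 30×20 integer matrix of rank 20; reducing to Smith normal form yields diagonal entries (1,1,1,1,1,1,1,1,1,1,1,1,1,1,1,1,1,1,1,2).

Computing H_k = (kernel of ∂_k) / (image of ∂_{k+1}):

  H_0: rank C_0 − rank ∂_1 = 10 − 9 = 1, and the invariant factors of ∂_1 are all 1, so H_0 ≅ Z.
  H_1: rank ker ∂_1 − rank ∂_2 = (30 − 9) − 20 = 1, and ∂_2 has invariant factor 2 > 1, so H_1 ≅ Z ⊕ Z/2Z.
  H_2: rank ker ∂_2 − rank ∂_3 = (20 − 20) − 0 = 0, and there is no ∂_3, so H_2 ≅ 0.

H_0 = Z,  H_1 = Z ⊕ Z/2Z,  H_2 = 0.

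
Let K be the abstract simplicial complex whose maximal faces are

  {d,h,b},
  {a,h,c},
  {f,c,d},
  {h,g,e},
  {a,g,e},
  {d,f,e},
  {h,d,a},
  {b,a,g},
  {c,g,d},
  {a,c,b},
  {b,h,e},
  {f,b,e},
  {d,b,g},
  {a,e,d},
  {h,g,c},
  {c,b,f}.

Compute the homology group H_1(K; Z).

K has 8 vertices, 24 edges, 16 triangles.
rank ∂_1 = 7, rank ∂_2 = 15 ⇒ b_1 = 24 − 7 − 15 = 2; all invariant factors of ∂_2 are 1 so no torsion. So H_1 ≅ Z^2.

H_1 ≅ Z^2.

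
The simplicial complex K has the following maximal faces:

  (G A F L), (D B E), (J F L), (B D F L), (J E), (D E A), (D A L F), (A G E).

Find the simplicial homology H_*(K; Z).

H_0 ≅ Z,  H_1 ≅ Z,  H_2 = 0,  H_3 = 0.

Order the vertices as A < B < D < E < F < G < J < L. Listing each simplex with vertices in this order, K has dimension 3 with simplices:

  0-simplices (8): A, B, D, E, F, G, J, L
  1-simplices (19): AD, AE, AF, AG, AL, BD, BE, BF, BL, DE, DF, DL, EG, EJ, FG, FJ, FL, GL, JL
  2-simplices (14): ADE, ADF, ADL, AEG, AFG, AFL, AGL, BDE, BDF, BDL, BFL, DFL, FGL, FJL
  3-simplices (3): ADFL, AFGL, BDFL

so the chain groups are C_0 ≅ Z^8, C_1 ≅ Z^19, C_2 ≅ Z^14, C_3 ≅ Z^3.

Boundary ∂_1: C_1 → C_0 sends each edge [p,q] (with p < q) to q − p. For instance
  ∂BD = D − B.
As a 8×19 matrix over Z this has rank 7, with invariant factors (1,1,1,1,1,1,1).

∂_2: C_2 → C_1 maps a triangle to the signed sum of its edges. For instance
  ∂BDE = DE − BE + BD,
  ∂AFL = FL − AL + AF.
The 19×14 boundary matrix has rank 11 and Smith normal form diag(1,1,1,1,1,1,1,1,1,1,1).

Boundary ∂_3: C_3 → C_2 sends each 3-simplex σ to the alternating sum Σ_i (−1)^i (σ with its i-th vertex removed). For instance
  ∂ADFL = DFL − AFL + ADL − ADF,
  ∂BDFL = DFL − BFL + BDL − BDF.
As a 14×3 matrix over Z this has rank 3, with invariant factors (1,1,1).

Now H_k = ker ∂_k / im ∂_{k+1}, so:

  H_0: rank C_0 − rank ∂_1 = 8 − 7 = 1, and the invariant factors of ∂_1 are all 1, so H_0 = Z.
  H_1: rank ker ∂_1 − rank ∂_2 = (19 − 7) − 11 = 1, and the invariant factors of ∂_2 are all 1, so H_1 = Z.
  H_2: rank ker ∂_2 − rank ∂_3 = (14 − 11) − 3 = 0, and the invariant factors of ∂_3 are all 1, so H_2 = 0.
  H_3: rank ker ∂_3 − rank ∂_4 = (3 − 3) − 0 = 0, and there is no ∂_4, so H_3 = 0.

As a check, the Euler characteristic is 8 − 19 + 14 − 3 = 0, which agrees with 1 − 1 + 0 − 0 = 0.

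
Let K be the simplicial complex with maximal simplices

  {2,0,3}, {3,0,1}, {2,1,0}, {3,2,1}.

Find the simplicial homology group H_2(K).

We work with the vertex ordering 0 < 1 < 2 < 3. The simplices of K, each written with vertices in increasing order, are:

  0-simplices (4): [0], [1], [2], [3]
  1-simplices (6): [0,1], [0,2], [0,3], [1,2], [1,3], [2,3]
  2-simplices (4): [0,1,2], [0,1,3], [0,2,3], [1,2,3]

so the chain groups are C_0 ≅ Z^4, C_1 ≅ Z^6, C_2 ≅ Z^4.

Boundary ∂_1: C_1 → C_0 is given by ∂[p,q] = [q] − [p].
The resulting 4×6 matrix has rank 3, and its Smith normal form has invariant factors (1,1,1).

The boundary map ∂_2: C_2 → C_1 acts by ∂[p,q,r] = [q,r] − [p,r] + [p,q]. For instance
  ∂[1,2,3] = [2,3] − [1,3] + [1,2],
  ∂[0,1,3] = [1,3] − [0,3] + [0,1].
The resulting 6×4 matrix has rank 3, and its Smith normal form has invariant factors (1,1,1).

Computing H_k = (kernel of ∂_k) / (image of ∂_{k+1}):

  H_2: rank ker ∂_2 − rank ∂_3 = (4 − 3) − 0 = 1, and there is no ∂_3, so H_2 = Z.

H_2 ≅ Z.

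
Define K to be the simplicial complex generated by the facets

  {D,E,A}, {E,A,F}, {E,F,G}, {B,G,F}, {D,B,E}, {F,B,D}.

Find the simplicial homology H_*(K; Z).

K has 6 vertices, 12 edges, 6 triangles.
rank ∂_0 = 0, rank ∂_1 = 5 ⇒ b_0 = 6 − 0 − 5 = 1; all invariant factors of ∂_1 are 1 so no torsion. So H_0 ≅ Z.
rank ∂_1 = 5, rank ∂_2 = 6 ⇒ b_1 = 12 − 5 − 6 = 1; all invariant factors of ∂_2 are 1 so no torsion. So H_1 ≅ Z.
rank ∂_2 = 6, rank ∂_3 = 0 ⇒ b_2 = 6 − 6 − 0 = 0. So H_2 ≅ 0.

H_0 = Z,  H_1 = Z,  H_2 = 0.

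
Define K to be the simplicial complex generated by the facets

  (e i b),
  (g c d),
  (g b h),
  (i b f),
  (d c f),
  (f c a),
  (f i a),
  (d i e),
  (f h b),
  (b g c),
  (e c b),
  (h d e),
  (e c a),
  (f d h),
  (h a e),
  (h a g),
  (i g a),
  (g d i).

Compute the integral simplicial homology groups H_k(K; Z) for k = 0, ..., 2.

Fix the vertex order a < b < c < d < e < f < g < h < i and write every simplex with vertices in increasing order. Then dim K = 2 and the simplices of K are:

  0-simplices (9): a, b, c, d, e, f, g, h, i
  1-simplices (27): ac, ae, af, ag, ah, ai, bc, be, bf, bg, bh, bi, cd, ce, cf, cg, de, df, dg, dh, di, eh, ei, fh, fi, gh, gi
  2-simplices (18): ace, acf, aeh, afi, agh, agi, bce, bcg, bei, bfh, bfi, bgh, cdf, cdg, deh, dei, dfh, dgi

so the chain groups are C_0 ≅ Z^9, C_1 ≅ Z^27, C_2 ≅ Z^18.

∂_1: C_1 → C_0 sends each edge [p,q] (with p < q) to q − p. For instance
  ∂ce = e − c.
This gives a 9×27 integer matrix of rank 8; reducing to Smith normal form yields diagonal entries (1,1,1,1,1,1,1,1).

Boundary ∂_2: C_2 → C_1 maps a triangle to the signed sum of its edges. For instance
  ∂deh = eh − dh + de,
  ∂bce = ce − be + bc.
As a 27×18 matrix over Z this has rank 17, with invariant factors (1,1,1,1,1,1,1,1,1,1,1,1,1,1,1,1,1).

From H_k ≅ ker(∂_k) / im(∂_{k+1}) we obtain:

  H_0: rank C_0 − rank ∂_1 = 9 − 8 = 1, and the invariant factors of ∂_1 are all 1, so H_0 ≅ Z.
  H_1: rank ker ∂_1 − rank ∂_2 = (27 − 8) − 17 = 2, and the invariant factors of ∂_2 are all 1, so H_1 ≅ Z^2.
  H_2: rank ker ∂_2 − rank ∂_3 = (18 − 17) − 0 = 1, and there is no ∂_3, so H_2 ≅ Z.

As a check, the Euler characteristic is 9 − 27 + 18 = 0, which agrees with 1 − 2 + 1 = 0.

H_0 ≅ Z,  H_1 ≅ Z^2,  H_2 ≅ Z.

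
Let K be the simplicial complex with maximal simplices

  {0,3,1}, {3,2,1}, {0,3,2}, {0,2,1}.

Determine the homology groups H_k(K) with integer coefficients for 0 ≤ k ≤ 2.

H_0 = Z,  H_1 = 0,  H_2 = Z.

Order the vertices as 0 < 1 < 2 < 3. Listing each simplex with vertices in this order, K has dimension 2 with simplices:

  0-simplices (4): [0], [1], [2], [3]
  1-simplices (6): [0,1], [0,2], [0,3], [1,2], [1,3], [2,3]
  2-simplices (4): [0,1,2], [0,1,3], [0,2,3], [1,2,3]

so the chain groups are C_0 ≅ Z^4, C_1 ≅ Z^6, C_2 ≅ Z^4.

Boundary ∂_1: C_1 → C_0 sends each edge [p,q] (with p < q) to q − p. For instance
  ∂[1,3] = [3] − [1].
This gives a 4×6 integer matrix of rank 3; reducing to Smith normal form yields diagonal entries (1,1,1).

Boundary ∂_2: C_2 → C_1 sends each 2-simplex [p,q,r] to [q,r] − [p,r] + [p,q]. For instance
  ∂[1,2,3] = [2,3] − [1,3] + [1,2],
  ∂[0,2,3] = [2,3] − [0,3] + [0,2].
As a 6×4 matrix over Z this has rank 3, with invariant factors (1,1,1).

From H_k ≅ ker(∂_k) / im(∂_{k+1}) we obtain:

  H_0: rank C_0 − rank ∂_1 = 4 − 3 = 1, and the invariant factors of ∂_1 are all 1, so H_0 ≅ Z.
  H_1: rank ker ∂_1 − rank ∂_2 = (6 − 3) − 3 = 0, and the invariant factors of ∂_2 are all 1, so H_1 ≅ 0.
  H_2: rank ker ∂_2 − rank ∂_3 = (4 − 3) − 0 = 1, and there is no ∂_3, so H_2 ≅ Z.

As a check, the Euler characteristic is 4 − 6 + 4 = 2, which agrees with 1 − 0 + 1 = 2.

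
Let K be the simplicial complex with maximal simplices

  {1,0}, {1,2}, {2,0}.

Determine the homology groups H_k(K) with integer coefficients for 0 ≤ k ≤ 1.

H_0 = Z,  H_1 = Z.

Fix the vertex order 0 < 1 < 2 and write every simplex with vertices in increasing order. Then dim K = 1 and the simplices of K are:

  0-simplices (3): [0], [1], [2]
  1-simplices (3): [0,1], [0,2], [1,2]

so the chain groups are C_0 ≅ Z^3, C_1 ≅ Z^3.

The boundary map ∂_1: C_1 → C_0 maps an edge to its endpoints' difference, ∂[p,q] = q − p. For instance
  ∂[0,1] = [1] − [0].
The 3×3 boundary matrix has rank 2 and Smith normal form diag(1,1).

Now H_k = ker ∂_k / im ∂_{k+1}, so:

  H_0: rank C_0 − rank ∂_1 = 3 − 2 = 1, and the invariant factors of ∂_1 are all 1, so H_0 ≅ Z.
  H_1: rank ker ∂_1 − rank ∂_2 = (3 − 2) − 0 = 1, and there is no ∂_2, so H_1 ≅ Z.

(K is a triangulation of the circle S^1.)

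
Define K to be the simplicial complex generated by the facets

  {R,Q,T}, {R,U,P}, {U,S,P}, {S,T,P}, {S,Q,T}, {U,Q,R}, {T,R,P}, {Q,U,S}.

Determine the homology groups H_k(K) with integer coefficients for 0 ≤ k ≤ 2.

H_0 ≅ Z,  H_1 = 0,  H_2 ≅ Z.

Order the vertices as P < Q < R < S < T < U. Listing each simplex with vertices in this order, K has dimension 2 with simplices:

  0-simplices (6): P, Q, R, S, T, U
  1-simplices (12): PR, PS, PT, PU, QR, QS, QT, QU, RT, RU, ST, SU
  2-simplices (8): PRT, PRU, PST, PSU, QRT, QRU, QST, QSU

so the chain groups are C_0 ≅ Z^6, C_1 ≅ Z^12, C_2 ≅ Z^8.

Boundary ∂_1: C_1 → C_0 is given by ∂[p,q] = [q] − [p]. For instance
  ∂PT = T − P.
As a 6×12 matrix over Z this has rank 5, with invariant factors (1,1,1,1,1).

∂_2: C_2 → C_1 sends each 2-simplex [p,q,r] to [q,r] − [p,r] + [p,q]. For instance
  ∂QRT = RT − QT + QR,
  ∂QSU = SU − QU + QS.
This gives a 12×8 integer matrix of rank 7; reducing to Smith normal form yields diagonal entries (1,1,1,1,1,1,1).

From H_k ≅ ker(∂_k) / im(∂_{k+1}) we obtain:

  H_0: rank C_0 − rank ∂_1 = 6 − 5 = 1, and the invariant factors of ∂_1 are all 1, so H_0 ≅ Z.
  H_1: rank ker ∂_1 − rank ∂_2 = (12 − 5) − 7 = 0, and the invariant factors of ∂_2 are all 1, so H_1 ≅ 0.
  H_2: rank ker ∂_2 − rank ∂_3 = (8 − 7) − 0 = 1, and there is no ∂_3, so H_2 ≅ Z.

As a check, the Euler characteristic is 6 − 12 + 8 = 2, which agrees with 1 − 0 + 1 = 2.
(K is a triangulation of the 2-sphere S^2.)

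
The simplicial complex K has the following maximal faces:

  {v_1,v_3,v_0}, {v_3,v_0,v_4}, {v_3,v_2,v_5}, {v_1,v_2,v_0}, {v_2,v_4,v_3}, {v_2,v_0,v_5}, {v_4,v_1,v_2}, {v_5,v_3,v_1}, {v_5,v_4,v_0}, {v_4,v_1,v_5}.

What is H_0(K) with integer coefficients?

Fix the vertex order v_0 < v_1 < v_2 < v_3 < v_4 < v_5 and write every simplex with vertices in increasing order. Then dim K = 2 and the simplices of K are:

  0-simplices (6): [v_0], [v_1], [v_2], [v_3], [v_4], [v_5]
  1-simplices (15): (15 of them)
  2-simplices (10): [v_0,v_1,v_2], [v_0,v_1,v_3], [v_0,v_2,v_5], [v_0,v_3,v_4], [v_0,v_4,v_5], [v_1,v_2,v_4], [v_1,v_3,v_5], [v_1,v_4,v_5], [v_2,v_3,v_4], [v_2,v_3,v_5]

so the chain groups are C_0 ≅ Z^6, C_1 ≅ Z^15, C_2 ≅ Z^10.

The boundary map ∂_1: C_1 → C_0 maps an edge to its endpoints' difference, ∂[p,q] = q − p.
This gives a 6×15 integer matrix of rank 5; reducing to Smith normal form yields diagonal entries (1,1,1,1,1).

The boundary map ∂_2: C_2 → C_1 sends each 2-simplex [p,q,r] to [q,r] − [p,r] + [p,q]. For instance
  ∂[v_0,v_1,v_2] = [v_1,v_2] − [v_0,v_2] + [v_0,v_1],
  ∂[v_0,v_4,v_5] = [v_4,v_5] − [v_0,v_5] + [v_0,v_4].
As a 15×10 matrix over Z this has rank 10, with invariant factors (1,1,1,1,1,1,1,1,1,2).

Computing H_k = (kernel of ∂_k) / (image of ∂_{k+1}):

  H_0: rank C_0 − rank ∂_1 = 6 − 5 = 1, and the invariant factors of ∂_1 are all 1, so H_0 = Z.

(K is a triangulation of the real projective plane RP^2.)

H_0 ≅ Z.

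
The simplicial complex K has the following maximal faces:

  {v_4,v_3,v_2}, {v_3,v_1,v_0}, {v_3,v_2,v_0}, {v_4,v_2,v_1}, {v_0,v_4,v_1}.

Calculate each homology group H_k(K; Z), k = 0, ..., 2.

H_0 = Z,  H_1 = Z,  H_2 = 0.

Fix the vertex order v_0 < v_1 < v_2 < v_3 < v_4 and write every simplex with vertices in increasing order. Then dim K = 2 and the simplices of K are:

  0-simplices (5): [v_0], [v_1], [v_2], [v_3], [v_4]
  1-simplices (10): [v_0,v_1], [v_0,v_2], [v_0,v_3], [v_0,v_4], [v_1,v_2], [v_1,v_3], [v_1,v_4], [v_2,v_3], [v_2,v_4], [v_3,v_4]
  2-simplices (5): [v_0,v_1,v_3], [v_0,v_1,v_4], [v_0,v_2,v_3], [v_1,v_2,v_4], [v_2,v_3,v_4]

giving chain groups C_0 ≅ Z^5, C_1 ≅ Z^10, C_2 ≅ Z^5.

The boundary map ∂_1: C_1 → C_0 maps an edge to its endpoints' difference, ∂[p,q] = q − p. For instance
  ∂[v_2,v_3] = [v_3] − [v_2].
This gives a 5×10 integer matrix of rank 4; reducing to Smith normal form yields diagonal entries (1,1,1,1).

Boundary ∂_2: C_2 → C_1 sends each 2-simplex [p,q,r] to [q,r] − [p,r] + [p,q]. For instance
  ∂[v_2,v_3,v_4] = [v_3,v_4] − [v_2,v_4] + [v_2,v_3],
  ∂[v_1,v_2,v_4] = [v_2,v_4] − [v_1,v_4] + [v_1,v_2].
The resulting 10×5 matrix has rank 5, and its Smith normal form has invariant factors (1,1,1,1,1).

Computing H_k = (kernel of ∂_k) / (image of ∂_{k+1}):

  H_0: rank C_0 − rank ∂_1 = 5 − 4 = 1, and the invariant factors of ∂_1 are all 1, so H_0 ≅ Z.
  H_1: rank ker ∂_1 − rank ∂_2 = (10 − 4) − 5 = 1, and the invariant factors of ∂_2 are all 1, so H_1 ≅ Z.
  H_2: rank ker ∂_2 − rank ∂_3 = (5 − 5) − 0 = 0, and there is no ∂_3, so H_2 ≅ 0.

As a check, the Euler characteristic is 5 − 10 + 5 = 0, which agrees with 1 − 1 + 0 = 0.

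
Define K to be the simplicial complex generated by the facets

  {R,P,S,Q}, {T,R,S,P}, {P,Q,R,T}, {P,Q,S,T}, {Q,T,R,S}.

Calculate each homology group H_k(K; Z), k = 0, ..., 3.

Fix the vertex order P < Q < R < S < T and write every simplex with vertices in increasing order. Then dim K = 3 and the simplices of K are:

  0-simplices (5): P, Q, R, S, T
  1-simplices (10): PQ, PR, PS, PT, QR, QS, QT, RS, RT, ST
  2-simplices (10): PQR, PQS, PQT, PRS, PRT, PST, QRS, QRT, QST, RST
  3-simplices (5): PQRS, PQRT, PQST, PRST, QRST

Hence C_0 ≅ Z^5, C_1 ≅ Z^10, C_2 ≅ Z^10, C_3 ≅ Z^5.

∂_1: C_1 → C_0 maps an edge to its endpoints' difference, ∂[p,q] = q − p. For instance
  ∂PT = T − P.
The resulting 5×10 matrix has rank 4, and its Smith normal form has invariant factors (1,1,1,1).

Boundary ∂_2: C_2 → C_1 acts by ∂[p,q,r] = [q,r] − [p,r] + [p,q]. For instance
  ∂PQS = QS − PS + PQ,
  ∂PQT = QT − PT + PQ.
This gives a 10×10 integer matrix of rank 6; reducing to Smith normal form yields diagonal entries (1,1,1,1,1,1).

The boundary map ∂_3: C_3 → C_2 sends each 3-simplex σ to the alternating sum Σ_i (−1)^i (σ with its i-th vertex removed). For instance
  ∂PQRS = QRS − PRS + PQS − PQR,
  ∂PRST = RST − PST + PRT − PRS.
This gives a 10×5 integer matrix of rank 4; reducing to Smith normal form yields diagonal entries (1,1,1,1).

Now H_k = ker ∂_k / im ∂_{k+1}, so:

  H_0: rank C_0 − rank ∂_1 = 5 − 4 = 1, and the invariant factors of ∂_1 are all 1, so H_0 = Z.
  H_1: rank ker ∂_1 − rank ∂_2 = (10 − 4) − 6 = 0, and the invariant factors of ∂_2 are all 1, so H_1 = 0.
  H_2: rank ker ∂_2 − rank ∂_3 = (10 − 6) − 4 = 0, and the invariant factors of ∂_3 are all 1, so H_2 = 0.
  H_3: rank ker ∂_3 − rank ∂_4 = (5 − 4) − 0 = 1, and there is no ∂_4, so H_3 = Z.

(K is a triangulation of the 3-sphere S^3.)

H_0 = Z,  H_1 = 0,  H_2 = 0,  H_3 = Z.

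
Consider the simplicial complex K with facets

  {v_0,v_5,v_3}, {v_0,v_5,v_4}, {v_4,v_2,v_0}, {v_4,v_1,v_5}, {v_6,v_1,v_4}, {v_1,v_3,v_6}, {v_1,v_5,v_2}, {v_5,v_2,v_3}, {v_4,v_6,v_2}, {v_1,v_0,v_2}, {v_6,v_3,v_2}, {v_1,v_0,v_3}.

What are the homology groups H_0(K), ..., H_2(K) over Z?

We work with the vertex ordering v_0 < v_1 < v_2 < v_3 < v_4 < v_5 < v_6. The simplices of K, each written with vertices in increasing order, are:

  0-simplices (7): [v_0], [v_1], [v_2], [v_3], [v_4], [v_5], [v_6]
  1-simplices (18): (18 of them)
  2-simplices (12): (12 of them)

so the chain groups are C_0 ≅ Z^7, C_1 ≅ Z^18, C_2 ≅ Z^12.

The boundary map ∂_1: C_1 → C_0 sends each edge [p,q] (with p < q) to q − p.
As a 7×18 matrix over Z this has rank 6, with invariant factors (1,1,1,1,1,1).

∂_2: C_2 → C_1 maps a triangle to the signed sum of its edges. For instance
  ∂[v_1,v_4,v_6] = [v_4,v_6] − [v_1,v_6] + [v_1,v_4],
  ∂[v_2,v_3,v_5] = [v_3,v_5] − [v_2,v_5] + [v_2,v_3].
The resulting 18×12 matrix has rank 12, and its Smith normal form has invariant factors (1,1,1,1,1,1,1,1,1,1,1,2).

Reading off H_k = ker ∂_k / im ∂_{k+1}:

  H_0: rank C_0 − rank ∂_1 = 7 − 6 = 1, and the invariant factors of ∂_1 are all 1, so H_0 = Z.
  H_1: rank ker ∂_1 − rank ∂_2 = (18 − 6) − 12 = 0, and ∂_2 has invariant factor 2 > 1, so H_1 = Z/2.
  H_2: rank ker ∂_2 − rank ∂_3 = (12 − 12) − 0 = 0, and there is no ∂_3, so H_2 = 0.

As a check, the Euler characteristic is 7 − 18 + 12 = 1, which agrees with 1 − 0 + 0 = 1.
(K is a triangulation of the real projective plane RP^2.)

H_0 = Z,  H_1 = Z/2,  H_2 = 0.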